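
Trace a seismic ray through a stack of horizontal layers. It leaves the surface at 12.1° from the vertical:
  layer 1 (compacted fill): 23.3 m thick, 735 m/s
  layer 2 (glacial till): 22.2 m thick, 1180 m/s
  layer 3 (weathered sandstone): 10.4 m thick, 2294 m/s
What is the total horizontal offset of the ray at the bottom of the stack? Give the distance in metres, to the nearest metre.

22 m

Apply Snell's law at each interface; in layer i the horizontal offset is hᵢ·tan θᵢ.
Layer 1: θ = 12.10°; offset = 23.3·tan 12.10° = 4.995 m.
Layer 2: sin θ = 1180·sin 12.1°/735 = 0.3365, θ = 19.67°; offset = 22.2·tan 19.67° = 7.934 m.
Layer 3: sin θ = 2294·sin 12.1°/735 = 0.6542, θ = 40.86°; offset = 10.4·tan 40.86° = 8.997 m.
Σ offsets = 21.925 m.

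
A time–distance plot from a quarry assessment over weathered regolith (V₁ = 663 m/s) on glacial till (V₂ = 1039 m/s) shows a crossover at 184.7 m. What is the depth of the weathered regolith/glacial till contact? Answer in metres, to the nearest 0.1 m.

43.4 m

x_cross = 2h·√((V₂+V₁)/(V₂−V₁)) → h = x_cross / (2·√((V₂+V₁)/(V₂−V₁))).
√((V₂+V₁)/(V₂−V₁)) = √((1039+663)/(1039−663)) = 2.1276.
h = 184.7 / (2·2.1276) = 43.41 m.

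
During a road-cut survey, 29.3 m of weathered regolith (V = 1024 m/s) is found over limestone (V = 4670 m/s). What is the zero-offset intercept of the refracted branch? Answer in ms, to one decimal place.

55.8 ms

tᵢ = 2h·√(V₂²−V₁²)/(V₁V₂).
√(V₂²−V₁²) = √(4670²−1024²) = 4556.3 m/s.
tᵢ = 2·29.3·4556.3/(1024·4670) = 0.05583 s.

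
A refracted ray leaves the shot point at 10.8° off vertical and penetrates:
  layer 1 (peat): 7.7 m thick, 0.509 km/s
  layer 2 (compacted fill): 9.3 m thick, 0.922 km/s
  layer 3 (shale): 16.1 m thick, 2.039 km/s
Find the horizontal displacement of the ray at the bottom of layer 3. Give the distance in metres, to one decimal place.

Apply Snell's law at each interface; in layer i the horizontal offset is hᵢ·tan θᵢ.
Layer 1: θ = 10.80°; offset = 7.7·tan 10.80° = 1.469 m.
Layer 2: sin θ = 0.922·sin 10.8°/0.509 = 0.3394, θ = 19.84°; offset = 9.3·tan 19.84° = 3.356 m.
Layer 3: sin θ = 2.039·sin 10.8°/0.509 = 0.7506, θ = 48.64°; offset = 16.1·tan 48.64° = 18.291 m.
Total horizontal offset = 23.115 m.

23.1 m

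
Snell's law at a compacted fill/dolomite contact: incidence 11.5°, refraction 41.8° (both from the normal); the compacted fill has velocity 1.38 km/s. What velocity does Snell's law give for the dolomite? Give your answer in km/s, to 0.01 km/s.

sin 11.5° = 0.1994; sin 41.8° = 0.6665.
V₂ = V₁·(sin θ₂/sin θ₁) = 1.38·(0.6665/0.1994) = 4.61 km/s.

4.61 km/s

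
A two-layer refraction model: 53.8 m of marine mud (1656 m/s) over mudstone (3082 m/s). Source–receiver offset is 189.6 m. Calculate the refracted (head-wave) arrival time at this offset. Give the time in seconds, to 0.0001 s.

t = x/V₂ + 2h·√(V₂²−V₁²)/(V₁V₂).
√(V₂²−V₁²) = √(3082²−1656²) = 2599.3 m/s; delay term = 2·53.8·2599.3/(1656·3082) = 0.05480 s.
t = 189.6/3082 + 0.05480 = 0.11632 s.

0.1163 s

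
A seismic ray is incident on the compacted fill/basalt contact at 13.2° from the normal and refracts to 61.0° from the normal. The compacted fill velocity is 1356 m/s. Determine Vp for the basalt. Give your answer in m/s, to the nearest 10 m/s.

5190 m/s

Snell's law: sin 13.2°/V₁ = sin 61.0°/V₂.
V₂ = V₁·sin 61.0°/sin 13.2° = 1356 × 3.8302 = 5193.69 m/s.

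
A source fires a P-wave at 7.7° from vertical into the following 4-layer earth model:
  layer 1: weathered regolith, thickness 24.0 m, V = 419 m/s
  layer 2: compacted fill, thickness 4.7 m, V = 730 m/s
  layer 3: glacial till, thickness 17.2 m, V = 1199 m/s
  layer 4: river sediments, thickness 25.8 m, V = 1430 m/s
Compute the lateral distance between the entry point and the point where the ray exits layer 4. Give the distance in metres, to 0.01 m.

Apply Snell's law at each interface; in layer i the horizontal offset is hᵢ·tan θᵢ.
Layer 1: θ = 7.70°; offset = 24.0·tan 7.70° = 3.2449 m.
Layer 2: sin θ = 730·sin 7.7°/419 = 0.2334, θ = 13.50°; offset = 4.7·tan 13.50° = 1.1283 m.
Layer 3: sin θ = 1199·sin 7.7°/419 = 0.3834, θ = 22.55°; offset = 17.2·tan 22.55° = 7.1404 m.
Layer 4: sin θ = 1430·sin 7.7°/419 = 0.4573, θ = 27.21°; offset = 25.8·tan 27.21° = 13.2661 m.
Σ offsets = 24.7797 m.

24.78 m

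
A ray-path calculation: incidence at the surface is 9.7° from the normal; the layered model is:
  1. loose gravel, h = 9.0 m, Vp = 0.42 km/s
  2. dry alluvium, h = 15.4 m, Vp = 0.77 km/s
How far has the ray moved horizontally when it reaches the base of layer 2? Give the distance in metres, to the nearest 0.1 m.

6.5 m

p = sin θ₁/V₁ = sin 9.7°/0.42 = 4.0117e-01 s/km is conserved through the stack.
Layer 1: θ = 9.70°; offset = 9.0·tan 9.70° = 1.538 m.
Layer 2: sin θ = p·0.77 = 0.3089 → θ = 17.99°; offset = 15.4·tan 17.99° = 5.002 m.
Total horizontal offset = 6.540 m.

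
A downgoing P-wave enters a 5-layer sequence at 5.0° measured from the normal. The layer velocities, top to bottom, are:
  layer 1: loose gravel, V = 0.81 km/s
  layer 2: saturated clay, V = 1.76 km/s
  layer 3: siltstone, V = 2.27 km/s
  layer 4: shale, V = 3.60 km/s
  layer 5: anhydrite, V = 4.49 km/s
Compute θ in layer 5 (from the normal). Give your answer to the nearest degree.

29°

Snell's law across each interface conserves sin θ / V, so sin θ_5 = V_5·sin θ₁/V₁.
sin θ_5 = 4.49 × sin 5.0° / 0.81 = 0.4831.
θ_5 = arcsin 0.4831 = 28.89°.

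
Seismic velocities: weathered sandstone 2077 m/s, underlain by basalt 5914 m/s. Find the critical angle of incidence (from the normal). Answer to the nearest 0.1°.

Critical incidence: sin θ_c = V₁/V₂ = 2077/5914 = 0.3512.
θ_c = arcsin 0.3512 = 20.56°.

20.6°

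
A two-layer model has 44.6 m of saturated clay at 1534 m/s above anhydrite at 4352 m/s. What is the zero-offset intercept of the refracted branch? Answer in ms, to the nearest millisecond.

θ_c = arcsin(V₁/V₂) = arcsin(1534/4352) = 20.64°; cos θ_c = 0.9358.
tᵢ = 2h·cos θ_c / V₁ = 2·44.6·0.9358 / 1534 = 0.05442 s.

54 ms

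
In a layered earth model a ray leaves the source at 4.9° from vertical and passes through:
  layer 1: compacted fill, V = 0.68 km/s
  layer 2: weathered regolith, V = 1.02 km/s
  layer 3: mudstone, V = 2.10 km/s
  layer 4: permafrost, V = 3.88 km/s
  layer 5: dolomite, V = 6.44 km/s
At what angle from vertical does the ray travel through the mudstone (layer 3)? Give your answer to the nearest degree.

Ray parameter p = sin 4.9° / 0.68 = 1.2561e-01 s/km.
sin θ_3 = p·V_3 = 1.2561e-01 × 2.10 = 0.2638.
θ_3 = arcsin 0.2638 = 15.29°.

15°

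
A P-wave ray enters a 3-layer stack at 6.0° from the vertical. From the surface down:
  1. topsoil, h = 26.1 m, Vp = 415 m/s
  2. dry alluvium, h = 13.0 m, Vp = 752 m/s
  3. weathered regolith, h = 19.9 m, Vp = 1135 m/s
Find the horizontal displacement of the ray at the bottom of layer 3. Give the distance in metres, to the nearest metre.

11 m

p = sin θ₁/V₁ = sin 6.0°/415 = 2.5188e-04 s/m is conserved through the stack.
Layer 1: θ = 6.00°; offset = 26.1·tan 6.00° = 2.743 m.
Layer 2: sin θ = p·752 = 0.1894 → θ = 10.92°; offset = 13.0·tan 10.92° = 2.508 m.
Layer 3: sin θ = p·1135 = 0.2859 → θ = 16.61°; offset = 19.9·tan 16.61° = 5.937 m.
Summing the layer offsets gives 11.188 m.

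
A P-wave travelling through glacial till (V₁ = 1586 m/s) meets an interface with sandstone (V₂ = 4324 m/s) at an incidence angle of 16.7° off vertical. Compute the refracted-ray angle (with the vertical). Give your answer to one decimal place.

51.6°

Snell's law: sin θ₂ = (V₂/V₁)·sin θ₁ = (4324/1586)·sin 16.7° = 0.7834.
θ₂ = arcsin 0.7834 = 51.58° from the normal.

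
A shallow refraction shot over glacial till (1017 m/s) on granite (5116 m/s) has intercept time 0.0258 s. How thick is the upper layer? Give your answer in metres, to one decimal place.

13.4 m

h = tᵢ·V₁·V₂ / (2·√(V₂²−V₁²)).
√(V₂²−V₁²) = √(5116² − 1017²) = 5013.9 m/s.
h = 0.0258 s × 1017 × 5116 / (2 × 5013.9) = 13.39 m.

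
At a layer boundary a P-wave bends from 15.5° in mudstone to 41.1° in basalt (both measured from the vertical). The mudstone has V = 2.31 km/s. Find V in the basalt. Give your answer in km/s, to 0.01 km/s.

5.68 km/s

Snell's law: sin 15.5°/V₁ = sin 41.1°/V₂.
V₂ = V₁·sin 41.1°/sin 15.5° = 2.31 × 2.4599 = 5.68 km/s.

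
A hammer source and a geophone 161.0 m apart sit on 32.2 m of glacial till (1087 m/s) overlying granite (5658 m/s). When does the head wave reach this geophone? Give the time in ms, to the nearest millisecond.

87 ms

θ_c = arcsin(V₁/V₂) = arcsin(1087/5658) = 11.08°, cos θ_c = 0.9814.
Intercept time tᵢ = 2h cos θ_c / V₁ = 2·32.2·0.9814/1087 = 0.05814 s.
t = x/V₂ + tᵢ = 161.0/5658 + 0.05814 = 0.08660 s.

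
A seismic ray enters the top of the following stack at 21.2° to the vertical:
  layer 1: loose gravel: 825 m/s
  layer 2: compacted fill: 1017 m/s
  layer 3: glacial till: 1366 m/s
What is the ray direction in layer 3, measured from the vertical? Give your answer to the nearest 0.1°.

Ray parameter p = sin 21.2° / 825 = 4.3833e-04 s/m.
sin θ_3 = p·V_3 = 4.3833e-04 × 1366 = 0.5988.
θ_3 = 36.78° from the vertical.

36.8°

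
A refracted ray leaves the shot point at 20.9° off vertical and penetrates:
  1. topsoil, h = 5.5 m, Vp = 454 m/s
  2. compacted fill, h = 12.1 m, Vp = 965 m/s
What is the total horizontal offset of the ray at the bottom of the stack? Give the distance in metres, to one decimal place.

Ray parameter p = sin 20.9° / 454 m/s = 7.8577e-04 s/m.
Layer 1: θ = 20.90°; offset = 5.5·tan 20.90° = 2.100 m.
Layer 2: sin θ = p·965 = 0.7583 → θ = 49.31°; offset = 12.1·tan 49.31° = 14.073 m.
Σ offsets = 16.173 m.

16.2 m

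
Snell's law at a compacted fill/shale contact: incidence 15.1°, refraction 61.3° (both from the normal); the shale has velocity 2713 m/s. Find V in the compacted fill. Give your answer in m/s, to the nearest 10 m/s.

sin 15.1° = 0.2605; sin 61.3° = 0.8771.
V₁ = V₂·(sin θ₁/sin θ₂) = 2713·(0.2605/0.8771) = 805.74 m/s.

810 m/s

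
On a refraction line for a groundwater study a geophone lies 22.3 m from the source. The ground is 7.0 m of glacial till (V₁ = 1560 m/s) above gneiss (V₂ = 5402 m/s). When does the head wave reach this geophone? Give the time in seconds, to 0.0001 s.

0.0127 s

t = x/V₂ + 2h·√(V₂²−V₁²)/(V₁V₂).
√(V₂²−V₁²) = √(5402²−1560²) = 5171.8 m/s; delay term = 2·7.0·5171.8/(1560·5402) = 0.00859 s.
t = 22.3/5402 + 0.00859 = 0.01272 s.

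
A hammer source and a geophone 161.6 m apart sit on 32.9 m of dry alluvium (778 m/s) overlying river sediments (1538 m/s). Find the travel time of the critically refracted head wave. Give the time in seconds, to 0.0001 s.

0.1780 s

θ_c = arcsin(V₁/V₂) = arcsin(778/1538) = 30.39°, cos θ_c = 0.8626.
Intercept time tᵢ = 2h cos θ_c / V₁ = 2·32.9·0.8626/778 = 0.07296 s.
t = x/V₂ + tᵢ = 161.6/1538 + 0.07296 = 0.17803 s.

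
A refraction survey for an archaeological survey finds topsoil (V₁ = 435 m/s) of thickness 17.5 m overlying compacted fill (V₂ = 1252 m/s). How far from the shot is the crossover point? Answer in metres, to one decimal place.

50.3 m

x_cross = 2h·√((V₂+V₁)/(V₂−V₁)).
(V₂+V₁)/(V₂−V₁) = (1252+435)/(1252−435) = 2.0649; √ = 1.4370.
x_cross = 2·17.5·1.4370 = 50.29 m.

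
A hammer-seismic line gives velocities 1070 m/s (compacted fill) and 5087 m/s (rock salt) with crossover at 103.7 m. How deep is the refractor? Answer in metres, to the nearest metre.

42 m

h = (x_cross/2)·√((V₂−V₁)/(V₂+V₁)).
(V₂−V₁)/(V₂+V₁) = (5087−1070)/(5087+1070) = 0.6524; √ = 0.8077.
h = (103.7/2)·0.8077 = 41.88 m.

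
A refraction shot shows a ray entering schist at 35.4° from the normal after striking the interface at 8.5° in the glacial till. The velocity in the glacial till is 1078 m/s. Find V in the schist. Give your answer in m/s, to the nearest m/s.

4225 m/s

Snell's law: sin 8.5°/V₁ = sin 35.4°/V₂.
V₂ = V₁·sin 35.4°/sin 8.5° = 1078 × 3.9191 = 4224.80 m/s.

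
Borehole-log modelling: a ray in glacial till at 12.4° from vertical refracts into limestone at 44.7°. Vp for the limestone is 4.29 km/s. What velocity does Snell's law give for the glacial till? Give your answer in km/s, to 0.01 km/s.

1.31 km/s

sin 12.4° = 0.2147; sin 44.7° = 0.7034.
V₁ = V₂·(sin θ₁/sin θ₂) = 4.29·(0.2147/0.7034) = 1.31 km/s.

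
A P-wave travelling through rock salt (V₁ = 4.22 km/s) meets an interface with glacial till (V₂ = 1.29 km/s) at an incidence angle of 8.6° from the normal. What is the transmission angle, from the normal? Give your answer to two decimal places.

Snell's law: sin θ₂ = (V₂/V₁)·sin θ₁ = (1.29/4.22)·sin 8.6° = 0.0457.
θ₂ = arcsin 0.0457 = 2.62° from the normal.

2.62°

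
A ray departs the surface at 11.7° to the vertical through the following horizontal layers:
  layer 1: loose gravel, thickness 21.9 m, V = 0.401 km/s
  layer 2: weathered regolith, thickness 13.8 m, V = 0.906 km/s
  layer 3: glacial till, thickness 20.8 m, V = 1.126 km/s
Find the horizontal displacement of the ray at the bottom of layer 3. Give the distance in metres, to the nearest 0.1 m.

p = sin θ₁/V₁ = sin 11.7°/0.401 = 5.0570e-01 s/km is conserved through the stack.
Layer 1: θ = 11.70°; offset = 21.9·tan 11.70° = 4.535 m.
Layer 2: sin θ = p·0.906 = 0.4582 → θ = 27.27°; offset = 13.8·tan 27.27° = 7.113 m.
Layer 3: sin θ = p·1.126 = 0.5694 → θ = 34.71°; offset = 20.8·tan 34.71° = 14.408 m.
Total horizontal offset = 26.056 m.

26.1 m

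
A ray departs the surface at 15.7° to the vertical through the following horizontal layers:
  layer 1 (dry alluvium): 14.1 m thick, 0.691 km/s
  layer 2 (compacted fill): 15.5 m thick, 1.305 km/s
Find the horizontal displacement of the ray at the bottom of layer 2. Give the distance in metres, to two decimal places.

Apply Snell's law at each interface; in layer i the horizontal offset is hᵢ·tan θᵢ.
Layer 1: θ = 15.70°; offset = 14.1·tan 15.70° = 3.9633 m.
Layer 2: sin θ = 1.305·sin 15.7°/0.691 = 0.5110, θ = 30.73°; offset = 15.5·tan 30.73° = 9.2155 m.
Σ offsets = 13.1789 m.

13.18 m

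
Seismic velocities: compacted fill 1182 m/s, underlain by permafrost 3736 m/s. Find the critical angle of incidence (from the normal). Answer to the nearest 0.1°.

18.4°

Critical incidence: sin θ_c = V₁/V₂ = 1182/3736 = 0.3164.
θ_c = arcsin 0.3164 = 18.44°.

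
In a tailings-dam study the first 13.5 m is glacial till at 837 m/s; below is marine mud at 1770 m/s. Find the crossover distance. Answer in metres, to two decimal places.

45.13 m

θ_c = arcsin(837/1770) = 28.22°, so cos θ_c = 0.8811 and tᵢ = 2h cos θ_c/V₁ = 0.0284 s.
At crossover x/V₁ = x/V₂ + tᵢ ⇒ x = tᵢ/(1/V₁ − 1/V₂) = 0.02842/(1.1947e-03 − 5.6497e-04) = 45.13 m.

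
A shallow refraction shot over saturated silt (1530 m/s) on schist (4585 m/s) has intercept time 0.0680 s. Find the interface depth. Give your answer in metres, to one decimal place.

h = tᵢ·V₁·V₂ / (2·√(V₂²−V₁²)).
√(V₂²−V₁²) = √(4585² − 1530²) = 4322.2 m/s.
h = 0.068 s × 1530 × 4585 / (2 × 4322.2) = 55.18 m.

55.2 m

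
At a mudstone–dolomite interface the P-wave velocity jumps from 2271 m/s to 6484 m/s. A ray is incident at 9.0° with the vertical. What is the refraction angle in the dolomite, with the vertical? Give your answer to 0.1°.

26.5°

sin θ₁/V₁ = sin θ₂/V₂ ⇒ sin θ₂ = 6484·sin 9.0°/2271 = 6484·0.1564/2271 = 0.4466.
θ₂ = sin⁻¹(0.4466) = 26.53° (from vertical).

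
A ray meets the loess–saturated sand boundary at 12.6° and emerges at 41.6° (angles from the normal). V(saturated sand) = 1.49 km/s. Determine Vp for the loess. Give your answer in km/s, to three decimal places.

0.490 km/s

sin 12.6° = 0.2181; sin 41.6° = 0.6639.
V₁ = V₂·(sin θ₁/sin θ₂) = 1.49·(0.2181/0.6639) = 0.490 km/s.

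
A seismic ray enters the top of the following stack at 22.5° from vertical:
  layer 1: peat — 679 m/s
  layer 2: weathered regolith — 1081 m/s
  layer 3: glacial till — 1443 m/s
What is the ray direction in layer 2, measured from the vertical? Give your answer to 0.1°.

37.5°

Ray parameter p = sin 22.5° / 679 = 5.6360e-04 s/m.
sin θ_2 = p·V_2 = 5.6360e-04 × 1081 = 0.6093.
θ_2 = arcsin 0.6093 = 37.54°.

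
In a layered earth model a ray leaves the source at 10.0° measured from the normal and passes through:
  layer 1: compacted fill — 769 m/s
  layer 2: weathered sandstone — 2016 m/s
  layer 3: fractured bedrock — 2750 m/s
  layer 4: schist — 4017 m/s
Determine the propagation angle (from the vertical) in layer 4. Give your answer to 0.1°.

65.1°

Ray parameter p = sin 10.0° / 769 = 2.2581e-04 s/m.
sin θ_4 = p·V_4 = 2.2581e-04 × 4017 = 0.9071.
θ_4 = arcsin 0.9071 = 65.10°.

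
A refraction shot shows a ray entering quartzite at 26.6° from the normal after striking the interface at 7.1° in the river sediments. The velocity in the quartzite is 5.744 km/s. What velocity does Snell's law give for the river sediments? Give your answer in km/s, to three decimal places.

sin 7.1° = 0.1236; sin 26.6° = 0.4478.
V₁ = V₂·(sin θ₁/sin θ₂) = 5.744·(0.1236/0.4478) = 1.586 km/s.

1.586 km/s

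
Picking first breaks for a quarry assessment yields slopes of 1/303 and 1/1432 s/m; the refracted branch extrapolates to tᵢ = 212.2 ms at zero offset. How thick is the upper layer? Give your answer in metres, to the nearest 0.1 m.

32.9 m

θ_c = arcsin(303/1432) = 12.22°; cos θ_c = 0.9774.
tᵢ = 2h cos θ_c/V₁ ⇒ h = tᵢ·V₁/(2 cos θ_c) = 0.2122·303/(2·0.9774) = 32.89 m.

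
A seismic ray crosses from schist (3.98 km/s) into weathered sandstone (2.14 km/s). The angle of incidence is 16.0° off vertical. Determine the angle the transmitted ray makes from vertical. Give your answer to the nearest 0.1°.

8.5°

sin θ₁/V₁ = sin θ₂/V₂ ⇒ sin θ₂ = 2.14·sin 16.0°/3.98 = 2.14·0.2756/3.98 = 0.1482.
θ₂ = sin⁻¹(0.1482) = 8.52° (from vertical).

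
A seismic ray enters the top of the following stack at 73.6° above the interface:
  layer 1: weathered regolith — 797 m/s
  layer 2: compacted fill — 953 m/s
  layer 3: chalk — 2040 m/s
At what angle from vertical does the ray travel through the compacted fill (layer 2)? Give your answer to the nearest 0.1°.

19.7°

From the normal: θ₁ = 90° − 73.6° = 16.4°.
Snell's law across each interface conserves sin θ / V, so sin θ_2 = V_2·sin θ₁/V₁.
sin θ_2 = 953 × sin 16.4° / 797 = 0.3376.
θ_2 = 19.73° from the vertical.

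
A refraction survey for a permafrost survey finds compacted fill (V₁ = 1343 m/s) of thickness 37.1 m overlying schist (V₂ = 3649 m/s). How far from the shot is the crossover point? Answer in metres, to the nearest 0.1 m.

109.2 m

θ_c = arcsin(1343/3649) = 21.60°, so cos θ_c = 0.9298 and tᵢ = 2h cos θ_c/V₁ = 0.0514 s.
At crossover x/V₁ = x/V₂ + tᵢ ⇒ x = tᵢ/(1/V₁ − 1/V₂) = 0.05137/(7.4460e-04 − 2.7405e-04) = 109.17 m.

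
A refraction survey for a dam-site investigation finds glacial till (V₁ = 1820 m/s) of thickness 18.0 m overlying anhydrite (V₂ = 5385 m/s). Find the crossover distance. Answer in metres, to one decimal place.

51.2 m

θ_c = arcsin(1820/5385) = 19.75°, so cos θ_c = 0.9412 and tᵢ = 2h cos θ_c/V₁ = 0.0186 s.
At crossover x/V₁ = x/V₂ + tᵢ ⇒ x = tᵢ/(1/V₁ − 1/V₂) = 0.01862/(5.4945e-04 − 1.8570e-04) = 51.18 m.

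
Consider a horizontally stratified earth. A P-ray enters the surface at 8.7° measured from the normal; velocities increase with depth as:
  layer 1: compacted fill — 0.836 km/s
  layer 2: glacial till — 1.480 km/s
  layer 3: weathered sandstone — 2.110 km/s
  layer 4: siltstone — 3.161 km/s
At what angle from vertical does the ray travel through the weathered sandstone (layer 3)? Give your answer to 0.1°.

22.4°

Ray parameter p = sin 8.7° / 0.836 = 1.8093e-01 s/km.
sin θ_3 = p·V_3 = 1.8093e-01 × 2.110 = 0.3818.
θ_3 = arcsin 0.3818 = 22.44°.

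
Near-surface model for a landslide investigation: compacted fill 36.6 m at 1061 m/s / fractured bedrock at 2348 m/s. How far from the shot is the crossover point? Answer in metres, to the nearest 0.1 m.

θ_c = arcsin(1061/2348) = 26.86°, so cos θ_c = 0.8921 and tᵢ = 2h cos θ_c/V₁ = 0.0615 s.
At crossover x/V₁ = x/V₂ + tᵢ ⇒ x = tᵢ/(1/V₁ − 1/V₂) = 0.06155/(9.4251e-04 − 4.2589e-04) = 119.13 m.

119.1 m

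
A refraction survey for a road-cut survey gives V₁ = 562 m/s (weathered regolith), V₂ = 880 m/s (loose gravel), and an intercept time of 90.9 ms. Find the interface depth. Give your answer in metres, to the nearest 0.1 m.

h = tᵢ·V₁·V₂ / (2·√(V₂²−V₁²)).
√(V₂²−V₁²) = √(880² − 562²) = 677.2 m/s.
h = 0.0909 s × 562 × 880 / (2 × 677.2) = 33.19 m.

33.2 m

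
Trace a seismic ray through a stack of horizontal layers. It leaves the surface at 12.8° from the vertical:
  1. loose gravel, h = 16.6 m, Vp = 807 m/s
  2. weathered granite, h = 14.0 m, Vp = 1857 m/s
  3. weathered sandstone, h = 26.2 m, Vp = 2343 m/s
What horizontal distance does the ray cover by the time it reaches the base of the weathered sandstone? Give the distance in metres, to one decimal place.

Ray parameter p = sin 12.8° / 807 m/s = 2.7453e-04 s/m.
Layer 1: θ = 12.80°; offset = 16.6·tan 12.80° = 3.771 m.
Layer 2: sin θ = p·1857 = 0.5098 → θ = 30.65°; offset = 14.0·tan 30.65° = 8.296 m.
Layer 3: sin θ = p·2343 = 0.6432 → θ = 40.03°; offset = 26.2·tan 40.03° = 22.010 m.
Σ offsets = 34.078 m.

34.1 m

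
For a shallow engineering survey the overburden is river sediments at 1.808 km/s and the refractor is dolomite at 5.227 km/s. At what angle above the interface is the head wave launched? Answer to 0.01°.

Critical incidence: sin θ_c = V₁/V₂ = 1.808/5.227 = 0.3459.
θ_c = arcsin 0.3459 = 20.24°.
Measured from the interface: 90° − 20.24° = 69.76°.

69.76°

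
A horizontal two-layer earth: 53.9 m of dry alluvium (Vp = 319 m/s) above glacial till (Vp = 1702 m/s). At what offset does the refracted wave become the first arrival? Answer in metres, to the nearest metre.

θ_c = arcsin(319/1702) = 10.80°, so cos θ_c = 0.9823 and tᵢ = 2h cos θ_c/V₁ = 0.3319 s.
At crossover x/V₁ = x/V₂ + tᵢ ⇒ x = tᵢ/(1/V₁ − 1/V₂) = 0.33194/(3.1348e-03 − 5.8754e-04) = 130.31 m.

130 m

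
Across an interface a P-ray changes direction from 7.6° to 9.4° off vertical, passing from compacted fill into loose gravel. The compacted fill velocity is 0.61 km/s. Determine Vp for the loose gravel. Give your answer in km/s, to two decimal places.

sin 7.6° = 0.1323; sin 9.4° = 0.1633.
V₂ = V₁·(sin θ₂/sin θ₁) = 0.61·(0.1633/0.1323) = 0.75 km/s.

0.75 km/s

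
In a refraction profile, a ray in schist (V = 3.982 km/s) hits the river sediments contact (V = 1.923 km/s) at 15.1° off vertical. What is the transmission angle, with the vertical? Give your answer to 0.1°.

sin θ₁/V₁ = sin θ₂/V₂ ⇒ sin θ₂ = 1.923·sin 15.1°/3.982 = 1.923·0.2605/3.982 = 0.1258.
θ₂ = sin⁻¹(0.1258) = 7.23° (from vertical).

7.2°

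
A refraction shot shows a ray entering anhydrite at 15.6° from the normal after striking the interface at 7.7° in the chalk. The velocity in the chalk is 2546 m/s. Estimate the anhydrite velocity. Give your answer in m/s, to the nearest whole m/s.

5110 m/s

sin 7.7° = 0.1340; sin 15.6° = 0.2689.
V₂ = V₁·(sin θ₂/sin θ₁) = 2546·(0.2689/0.1340) = 5110.00 m/s.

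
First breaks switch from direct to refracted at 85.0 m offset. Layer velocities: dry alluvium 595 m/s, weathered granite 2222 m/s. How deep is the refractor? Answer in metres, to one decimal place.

32.3 m

h = (x_cross/2)·√((V₂−V₁)/(V₂+V₁)).
(V₂−V₁)/(V₂+V₁) = (2222−595)/(2222+595) = 0.5776; √ = 0.7600.
h = (85.0/2)·0.7600 = 32.30 m.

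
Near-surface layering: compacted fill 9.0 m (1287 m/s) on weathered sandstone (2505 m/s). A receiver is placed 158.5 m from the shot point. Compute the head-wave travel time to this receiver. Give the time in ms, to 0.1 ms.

75.3 ms

t = x/V₂ + 2h·√(V₂²−V₁²)/(V₁V₂).
√(V₂²−V₁²) = √(2505²−1287²) = 2149.1 m/s; delay term = 2·9.0·2149.1/(1287·2505) = 0.01200 s.
t = 158.5/2505 + 0.01200 = 0.07527 s.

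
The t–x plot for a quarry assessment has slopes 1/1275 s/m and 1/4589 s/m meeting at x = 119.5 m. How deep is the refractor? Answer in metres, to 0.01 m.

44.92 m

x_cross = 2h·√((V₂+V₁)/(V₂−V₁)) → h = x_cross / (2·√((V₂+V₁)/(V₂−V₁))).
√((V₂+V₁)/(V₂−V₁)) = √((4589+1275)/(4589−1275)) = 1.3302.
h = 119.5 / (2·1.3302) = 44.92 m.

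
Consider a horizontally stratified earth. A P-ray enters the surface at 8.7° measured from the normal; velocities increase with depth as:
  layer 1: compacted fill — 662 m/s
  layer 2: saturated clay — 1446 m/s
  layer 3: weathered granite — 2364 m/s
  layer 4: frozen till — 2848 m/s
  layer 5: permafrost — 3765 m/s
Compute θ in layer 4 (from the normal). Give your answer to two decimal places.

Ray parameter p = sin 8.7° / 662 = 2.2849e-04 s/m.
sin θ_4 = p·V_4 = 2.2849e-04 × 2848 = 0.6507.
θ_4 = arcsin 0.6507 = 40.60°.

40.60°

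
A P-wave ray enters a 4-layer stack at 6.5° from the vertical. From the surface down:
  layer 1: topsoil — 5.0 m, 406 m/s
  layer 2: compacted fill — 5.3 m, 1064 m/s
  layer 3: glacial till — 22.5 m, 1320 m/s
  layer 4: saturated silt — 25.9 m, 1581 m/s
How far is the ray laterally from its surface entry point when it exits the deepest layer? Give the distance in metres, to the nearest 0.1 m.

Apply Snell's law at each interface; in layer i the horizontal offset is hᵢ·tan θᵢ.
Layer 1: θ = 6.50°; offset = 5.0·tan 6.50° = 0.570 m.
Layer 2: sin θ = 1064·sin 6.5°/406 = 0.2967, θ = 17.26°; offset = 5.3·tan 17.26° = 1.646 m.
Layer 3: sin θ = 1320·sin 6.5°/406 = 0.3680, θ = 21.60°; offset = 22.5·tan 21.60° = 8.906 m.
Layer 4: sin θ = 1581·sin 6.5°/406 = 0.4408, θ = 26.16°; offset = 25.9·tan 26.16° = 12.720 m.
Total horizontal offset = 23.842 m.

23.8 m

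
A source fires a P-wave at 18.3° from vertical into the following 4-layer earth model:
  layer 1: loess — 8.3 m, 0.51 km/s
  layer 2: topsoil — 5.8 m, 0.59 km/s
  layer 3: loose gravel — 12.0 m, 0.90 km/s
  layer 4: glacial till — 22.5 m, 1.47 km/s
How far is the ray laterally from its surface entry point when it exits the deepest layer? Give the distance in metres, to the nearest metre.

p = sin θ₁/V₁ = sin 18.3°/0.51 = 6.1567e-01 s/km is conserved through the stack.
Layer 1: θ = 18.30°; offset = 8.3·tan 18.30° = 2.745 m.
Layer 2: sin θ = p·0.59 = 0.3632 → θ = 21.30°; offset = 5.8·tan 21.30° = 2.261 m.
Layer 3: sin θ = p·0.90 = 0.5541 → θ = 33.65°; offset = 12.0·tan 33.65° = 7.988 m.
Layer 4: sin θ = p·1.47 = 0.9050 → θ = 64.83°; offset = 22.5·tan 64.83° = 47.876 m.
Σ offsets = 60.870 m.

61 m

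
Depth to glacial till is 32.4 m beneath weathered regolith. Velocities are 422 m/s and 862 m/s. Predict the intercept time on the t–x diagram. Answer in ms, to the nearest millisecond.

tᵢ = 2h·√(V₂²−V₁²)/(V₁V₂).
√(V₂²−V₁²) = √(862²−422²) = 751.6 m/s.
tᵢ = 2·32.4·751.6/(422·862) = 0.13389 s.

134 ms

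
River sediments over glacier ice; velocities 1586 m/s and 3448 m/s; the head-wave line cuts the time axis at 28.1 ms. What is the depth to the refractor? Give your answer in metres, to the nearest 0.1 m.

h = tᵢ·V₁·V₂ / (2·√(V₂²−V₁²)).
√(V₂²−V₁²) = √(3448² − 1586²) = 3061.6 m/s.
h = 0.0281 s × 1586 × 3448 / (2 × 3061.6) = 25.10 m.

25.1 m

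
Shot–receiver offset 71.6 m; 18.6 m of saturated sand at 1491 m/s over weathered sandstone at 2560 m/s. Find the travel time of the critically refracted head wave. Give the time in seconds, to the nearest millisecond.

0.048 s

θ_c = arcsin(V₁/V₂) = arcsin(1491/2560) = 35.62°, cos θ_c = 0.8129.
Intercept time tᵢ = 2h cos θ_c / V₁ = 2·18.6·0.8129/1491 = 0.02028 s.
t = x/V₂ + tᵢ = 71.6/2560 + 0.02028 = 0.04825 s.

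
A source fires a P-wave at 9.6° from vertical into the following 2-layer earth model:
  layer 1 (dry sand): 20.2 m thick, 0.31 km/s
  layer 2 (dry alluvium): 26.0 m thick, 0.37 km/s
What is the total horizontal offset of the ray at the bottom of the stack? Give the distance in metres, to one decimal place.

Apply Snell's law at each interface; in layer i the horizontal offset is hᵢ·tan θᵢ.
Layer 1: θ = 9.60°; offset = 20.2·tan 9.60° = 3.417 m.
Layer 2: sin θ = 0.37·sin 9.6°/0.31 = 0.1990, θ = 11.48°; offset = 26.0·tan 11.48° = 5.281 m.
Summing the layer offsets gives 8.697 m.

8.7 m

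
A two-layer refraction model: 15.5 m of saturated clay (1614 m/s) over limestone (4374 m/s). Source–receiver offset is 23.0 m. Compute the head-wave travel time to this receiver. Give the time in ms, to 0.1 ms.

23.1 ms

θ_c = arcsin(V₁/V₂) = arcsin(1614/4374) = 21.65°, cos θ_c = 0.9294.
Intercept time tᵢ = 2h cos θ_c / V₁ = 2·15.5·0.9294/1614 = 0.01785 s.
t = x/V₂ + tᵢ = 23.0/4374 + 0.01785 = 0.02311 s.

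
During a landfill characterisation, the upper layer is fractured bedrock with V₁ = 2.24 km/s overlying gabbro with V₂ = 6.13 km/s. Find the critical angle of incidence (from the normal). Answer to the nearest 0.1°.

Critical incidence: sin θ_c = V₁/V₂ = 2.24/6.13 = 0.3654.
θ_c = arcsin 0.3654 = 21.43°.

21.4°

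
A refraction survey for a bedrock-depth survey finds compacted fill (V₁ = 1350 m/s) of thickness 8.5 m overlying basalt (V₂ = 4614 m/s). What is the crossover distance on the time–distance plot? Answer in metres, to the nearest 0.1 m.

x_cross = 2h·√((V₂+V₁)/(V₂−V₁)).
(V₂+V₁)/(V₂−V₁) = (4614+1350)/(4614−1350) = 1.8272; √ = 1.3517.
x_cross = 2·8.5·1.3517 = 22.98 m.

23.0 m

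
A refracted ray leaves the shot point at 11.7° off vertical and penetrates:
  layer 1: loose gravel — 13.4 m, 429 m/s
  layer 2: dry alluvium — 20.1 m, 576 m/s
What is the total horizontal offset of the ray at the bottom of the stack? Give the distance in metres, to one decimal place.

8.5 m

p = sin θ₁/V₁ = sin 11.7°/429 = 4.7270e-04 s/m is conserved through the stack.
Layer 1: θ = 11.70°; offset = 13.4·tan 11.70° = 2.775 m.
Layer 2: sin θ = p·576 = 0.2723 → θ = 15.80°; offset = 20.1·tan 15.80° = 5.688 m.
Σ offsets = 8.463 m.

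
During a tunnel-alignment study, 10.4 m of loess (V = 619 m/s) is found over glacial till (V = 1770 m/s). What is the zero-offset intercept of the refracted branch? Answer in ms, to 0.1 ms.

θ_c = arcsin(V₁/V₂) = arcsin(619/1770) = 20.47°; cos θ_c = 0.9369.
tᵢ = 2h·cos θ_c / V₁ = 2·10.4·0.9369 / 619 = 0.03148 s.

31.5 ms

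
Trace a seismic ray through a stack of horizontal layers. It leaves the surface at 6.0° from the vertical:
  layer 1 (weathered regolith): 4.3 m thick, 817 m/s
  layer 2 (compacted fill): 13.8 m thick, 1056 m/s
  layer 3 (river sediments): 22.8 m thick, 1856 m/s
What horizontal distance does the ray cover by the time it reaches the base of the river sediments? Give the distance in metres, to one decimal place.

7.9 m

Apply Snell's law at each interface; in layer i the horizontal offset is hᵢ·tan θᵢ.
Layer 1: θ = 6.00°; offset = 4.3·tan 6.00° = 0.452 m.
Layer 2: sin θ = 1056·sin 6.0°/817 = 0.1351, θ = 7.76°; offset = 13.8·tan 7.76° = 1.882 m.
Layer 3: sin θ = 1856·sin 6.0°/817 = 0.2375, θ = 13.74°; offset = 22.8·tan 13.74° = 5.574 m.
Total horizontal offset = 7.907 m.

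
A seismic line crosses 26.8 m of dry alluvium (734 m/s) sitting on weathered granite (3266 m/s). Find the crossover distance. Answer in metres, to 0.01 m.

67.37 m

θ_c = arcsin(734/3266) = 12.99°, so cos θ_c = 0.9744 and tᵢ = 2h cos θ_c/V₁ = 0.0712 s.
At crossover x/V₁ = x/V₂ + tᵢ ⇒ x = tᵢ/(1/V₁ − 1/V₂) = 0.07116/(1.3624e-03 − 3.0618e-04) = 67.37 m.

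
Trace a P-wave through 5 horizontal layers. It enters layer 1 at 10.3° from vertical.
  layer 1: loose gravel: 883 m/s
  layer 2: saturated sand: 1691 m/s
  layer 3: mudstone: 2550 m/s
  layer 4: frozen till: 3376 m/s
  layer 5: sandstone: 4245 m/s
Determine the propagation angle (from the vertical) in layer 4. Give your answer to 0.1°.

Snell's law across each interface conserves sin θ / V, so sin θ_4 = V_4·sin θ₁/V₁.
sin θ_4 = 3376 × sin 10.3° / 883 = 0.6836.
θ_4 = arcsin 0.6836 = 43.13°.

43.1°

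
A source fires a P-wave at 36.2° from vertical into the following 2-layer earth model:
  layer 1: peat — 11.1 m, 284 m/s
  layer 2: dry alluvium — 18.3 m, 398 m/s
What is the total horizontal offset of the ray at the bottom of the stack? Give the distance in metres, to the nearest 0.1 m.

Apply Snell's law at each interface; in layer i the horizontal offset is hᵢ·tan θᵢ.
Layer 1: θ = 36.20°; offset = 11.1·tan 36.20° = 8.124 m.
Layer 2: sin θ = 398·sin 36.2°/284 = 0.8277, θ = 55.86°; offset = 18.3·tan 55.86° = 26.990 m.
Total horizontal offset = 35.113 m.

35.1 m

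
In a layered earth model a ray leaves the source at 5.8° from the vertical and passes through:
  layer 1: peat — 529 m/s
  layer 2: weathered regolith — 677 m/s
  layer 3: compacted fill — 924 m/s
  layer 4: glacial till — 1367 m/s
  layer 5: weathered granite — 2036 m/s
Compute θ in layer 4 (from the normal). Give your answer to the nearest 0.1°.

Ray parameter p = sin 5.8° / 529 = 1.9103e-04 s/m.
sin θ_4 = p·V_4 = 1.9103e-04 × 1367 = 0.2611.
θ_4 = 15.14° from the vertical.

15.1°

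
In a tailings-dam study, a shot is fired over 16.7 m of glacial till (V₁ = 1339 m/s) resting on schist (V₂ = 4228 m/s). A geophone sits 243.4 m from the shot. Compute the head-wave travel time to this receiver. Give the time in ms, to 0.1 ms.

t = x/V₂ + 2h·√(V₂²−V₁²)/(V₁V₂).
√(V₂²−V₁²) = √(4228²−1339²) = 4010.4 m/s; delay term = 2·16.7·4010.4/(1339·4228) = 0.02366 s.
t = 243.4/4228 + 0.02366 = 0.08123 s.

81.2 ms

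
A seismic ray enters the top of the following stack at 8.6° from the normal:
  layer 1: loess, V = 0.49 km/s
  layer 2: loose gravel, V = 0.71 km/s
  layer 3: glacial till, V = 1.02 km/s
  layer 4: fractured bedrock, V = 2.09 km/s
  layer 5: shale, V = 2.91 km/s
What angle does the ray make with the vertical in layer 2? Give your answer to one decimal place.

Ray parameter p = sin 8.6° / 0.49 = 3.0517e-01 s/km.
sin θ_2 = p·V_2 = 3.0517e-01 × 0.71 = 0.2167.
θ_2 = 12.51° from the vertical.

12.5°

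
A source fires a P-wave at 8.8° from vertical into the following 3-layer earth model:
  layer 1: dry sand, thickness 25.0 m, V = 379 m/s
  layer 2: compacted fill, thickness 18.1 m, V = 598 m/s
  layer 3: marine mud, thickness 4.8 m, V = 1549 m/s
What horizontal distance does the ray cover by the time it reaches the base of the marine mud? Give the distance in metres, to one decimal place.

Apply Snell's law at each interface; in layer i the horizontal offset is hᵢ·tan θᵢ.
Layer 1: θ = 8.80°; offset = 25.0·tan 8.80° = 3.870 m.
Layer 2: sin θ = 598·sin 8.8°/379 = 0.2414, θ = 13.97°; offset = 18.1·tan 13.97° = 4.502 m.
Layer 3: sin θ = 1549·sin 8.8°/379 = 0.6253, θ = 38.70°; offset = 4.8·tan 38.70° = 3.846 m.
Total horizontal offset = 12.218 m.

12.2 m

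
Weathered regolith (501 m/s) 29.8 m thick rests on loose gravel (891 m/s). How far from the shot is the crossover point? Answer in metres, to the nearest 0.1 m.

x_cross = 2h·√((V₂+V₁)/(V₂−V₁)).
(V₂+V₁)/(V₂−V₁) = (891+501)/(891−501) = 3.5692; √ = 1.8892.
x_cross = 2·29.8·1.8892 = 112.60 m.

112.6 m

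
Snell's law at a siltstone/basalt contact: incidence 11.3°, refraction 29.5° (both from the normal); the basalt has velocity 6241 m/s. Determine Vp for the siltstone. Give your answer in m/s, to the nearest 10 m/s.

Snell's law: sin 11.3°/V₁ = sin 29.5°/V₂.
V₁ = V₂·sin 11.3°/sin 29.5° = 6241 × 0.3979 = 2483.43 m/s.

2480 m/s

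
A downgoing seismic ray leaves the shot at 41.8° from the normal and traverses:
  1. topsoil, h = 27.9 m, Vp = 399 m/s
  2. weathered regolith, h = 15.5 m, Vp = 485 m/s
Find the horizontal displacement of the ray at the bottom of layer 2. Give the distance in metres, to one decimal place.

46.4 m

p = sin θ₁/V₁ = sin 41.8°/399 = 1.6705e-03 s/m is conserved through the stack.
Layer 1: θ = 41.80°; offset = 27.9·tan 41.80° = 24.945 m.
Layer 2: sin θ = p·485 = 0.8102 → θ = 54.12°; offset = 15.5·tan 54.12° = 21.424 m.
Σ offsets = 46.370 m.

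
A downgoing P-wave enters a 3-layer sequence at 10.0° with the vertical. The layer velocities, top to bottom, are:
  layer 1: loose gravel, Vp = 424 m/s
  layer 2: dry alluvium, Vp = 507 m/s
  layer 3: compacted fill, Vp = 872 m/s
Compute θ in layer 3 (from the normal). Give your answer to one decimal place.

20.9°

Ray parameter p = sin 10.0° / 424 = 4.0955e-04 s/m.
sin θ_3 = p·V_3 = 4.0955e-04 × 872 = 0.3571.
θ_3 = arcsin 0.3571 = 20.92°.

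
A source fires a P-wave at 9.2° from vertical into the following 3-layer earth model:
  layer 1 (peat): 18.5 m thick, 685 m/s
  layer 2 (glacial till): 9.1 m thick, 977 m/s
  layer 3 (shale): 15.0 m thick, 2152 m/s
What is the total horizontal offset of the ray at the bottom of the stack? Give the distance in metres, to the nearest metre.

Ray parameter p = sin 9.2° / 685 m/s = 2.3340e-04 s/m.
Layer 1: θ = 9.20°; offset = 18.5·tan 9.20° = 2.996 m.
Layer 2: sin θ = p·977 = 0.2280 → θ = 13.18°; offset = 9.1·tan 13.18° = 2.131 m.
Layer 3: sin θ = p·2152 = 0.5023 → θ = 30.15°; offset = 15.0·tan 30.15° = 8.713 m.
Σ offsets = 13.841 m.

14 m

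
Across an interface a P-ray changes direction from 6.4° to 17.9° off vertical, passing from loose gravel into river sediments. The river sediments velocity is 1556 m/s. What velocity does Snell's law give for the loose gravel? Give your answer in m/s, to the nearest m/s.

564 m/s

sin 6.4° = 0.1115; sin 17.9° = 0.3074.
V₁ = V₂·(sin θ₁/sin θ₂) = 1556·(0.1115/0.3074) = 564.31 m/s.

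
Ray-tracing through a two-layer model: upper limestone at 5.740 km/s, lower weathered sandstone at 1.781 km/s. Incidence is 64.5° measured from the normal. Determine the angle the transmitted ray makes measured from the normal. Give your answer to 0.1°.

Snell's law: sin θ₂ = (V₂/V₁)·sin θ₁ = (1.781/5.740)·sin 64.5° = 0.2801.
θ₂ = arcsin 0.2801 = 16.26° from the normal.

16.3°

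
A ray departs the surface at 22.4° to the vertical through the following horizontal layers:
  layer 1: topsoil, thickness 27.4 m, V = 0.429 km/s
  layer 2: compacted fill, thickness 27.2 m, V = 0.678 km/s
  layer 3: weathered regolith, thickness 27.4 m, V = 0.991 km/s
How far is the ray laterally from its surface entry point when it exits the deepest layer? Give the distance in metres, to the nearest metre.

83 m

Apply Snell's law at each interface; in layer i the horizontal offset is hᵢ·tan θᵢ.
Layer 1: θ = 22.40°; offset = 27.4·tan 22.40° = 11.293 m.
Layer 2: sin θ = 0.678·sin 22.4°/0.429 = 0.6023, θ = 37.03°; offset = 27.2·tan 37.03° = 20.520 m.
Layer 3: sin θ = 0.991·sin 22.4°/0.429 = 0.8803, θ = 61.68°; offset = 27.4·tan 61.68° = 50.837 m.
Σ offsets = 82.650 m.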